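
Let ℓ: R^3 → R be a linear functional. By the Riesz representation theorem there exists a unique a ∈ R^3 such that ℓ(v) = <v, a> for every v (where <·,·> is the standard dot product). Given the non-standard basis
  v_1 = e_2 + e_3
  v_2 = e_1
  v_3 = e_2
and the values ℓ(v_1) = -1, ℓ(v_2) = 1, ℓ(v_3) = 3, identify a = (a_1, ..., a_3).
a = (1, 3, -4)

Write a = (a_1, ..., a_3) in the standard basis. For each basis vector v_i, ℓ(v_i) = <v_i, a> is a linear equation in the a_j's. Collect the n equations into a matrix system V a = ℓ, where row i of V is v_i (expressed in the standard basis). Since V is invertible (lower-triangular with 1s on the diagonal, up to permutation), solve by back-substitution:
  V =
[[0, 1, 1],
 [1, 0, 0],
 [0, 1, 0]]
  V a = (-1, 1, 3)
Solving gives a = (1, 3, -4).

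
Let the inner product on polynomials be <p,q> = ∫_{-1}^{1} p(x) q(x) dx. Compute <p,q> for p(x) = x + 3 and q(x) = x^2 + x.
<p,q> = 8/3

Expand the product: p(x)·q(x) = x^3 + 4*x^2 + 3*x.
∫_{-1}^{1} of each monomial x^k gives [2/(k+1) if k even, 0 if k odd]. Integrating term-by-term (or equivalently evaluating the antiderivative F(x) = x^4/4 + 4*x^3/3 + 3*x^2/2 at the endpoints):
  F(1) − F(−1) = 37/12 − (5/12) = 8/3.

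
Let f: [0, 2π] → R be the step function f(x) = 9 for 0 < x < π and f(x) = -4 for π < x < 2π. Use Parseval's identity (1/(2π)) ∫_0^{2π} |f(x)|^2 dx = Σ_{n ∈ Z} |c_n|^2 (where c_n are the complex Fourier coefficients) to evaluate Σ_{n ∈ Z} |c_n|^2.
Σ |c_n|^2 = 97/2

Parseval equates the L^2 energy of f (normalised by 1/(2π)) with the ℓ^2 sum of its Fourier coefficients: (1/(2π)) ∫_0^{2π} |f|^2 = Σ |c_n|^2.
Compute the left side: (1/(2π)) [∫_0^π 9^2 dx + ∫_π^{2π} (-4)^2 dx] = (1/(2π)) · (81π + 16π) = (81 + 16)/2 = 97/2.
So Σ_{n ∈ Z} |c_n|^2 = 97/2.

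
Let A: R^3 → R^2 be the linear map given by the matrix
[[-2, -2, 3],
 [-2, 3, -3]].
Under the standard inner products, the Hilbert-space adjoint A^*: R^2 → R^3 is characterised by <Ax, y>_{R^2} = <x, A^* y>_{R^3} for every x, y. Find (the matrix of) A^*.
A^* = A^T =
[[-2, -2],
 [-2, 3],
 [3, -3]]

For real matrices with standard dot products, the defining identity <Ax, y> = <x, A^* y> gives (Ax)^T y = x^T (A^*) y, i.e. x^T A^T y = x^T (A^*) y. Since this holds for all x, y, we must have A^* = A^T. Therefore
A^* =
[[-2, -2],
 [-2, 3],
 [3, -3]].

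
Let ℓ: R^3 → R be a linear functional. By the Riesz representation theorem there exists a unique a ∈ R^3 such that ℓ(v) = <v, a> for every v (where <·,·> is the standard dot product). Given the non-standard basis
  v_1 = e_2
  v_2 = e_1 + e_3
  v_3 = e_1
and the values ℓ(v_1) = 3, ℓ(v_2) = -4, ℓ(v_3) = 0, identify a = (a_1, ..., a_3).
a = (0, 3, -4)

Write a = (a_1, ..., a_3) in the standard basis. For each basis vector v_i, ℓ(v_i) = <v_i, a> is a linear equation in the a_j's. Collect the n equations into a matrix system V a = ℓ, where row i of V is v_i (expressed in the standard basis). Since V is invertible (lower-triangular with 1s on the diagonal, up to permutation), solve by back-substitution:
  V =
[[0, 1, 0],
 [1, 0, 1],
 [1, 0, 0]]
  V a = (3, -4, 0)
Solving gives a = (0, 3, -4).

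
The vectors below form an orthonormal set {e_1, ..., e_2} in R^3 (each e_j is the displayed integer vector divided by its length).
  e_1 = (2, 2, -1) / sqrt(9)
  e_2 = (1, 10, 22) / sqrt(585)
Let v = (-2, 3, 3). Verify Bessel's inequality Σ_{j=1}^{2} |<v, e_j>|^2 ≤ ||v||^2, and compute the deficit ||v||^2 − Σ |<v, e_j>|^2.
Σ |<v, e_j>|^2 = 989/65; ||v||^2 = 22; deficit = 441/65

Write each e_j = u_j / sqrt(<u_j, u_j>) where u_j is the displayed integer vector. Then <v, e_j> = <v, u_j> / sqrt(<u_j, u_j>), so |<v, e_j>|^2 = <v, u_j>^2 / <u_j, u_j>.
Coefficients: <v, e_1> = -1/sqrt(9), <v, e_2> = 94/sqrt(585).
Square and sum: Σ |<v, e_j>|^2 = 989/65.
Compute ||v||^2 = v·v = 22.
Deficit = 22 − 989/65 = 441/65 ≥ 0, confirming Bessel's inequality. (The deficit equals ||v − Σ <v,e_j> e_j||^2, the squared distance from v to span{e_j}.)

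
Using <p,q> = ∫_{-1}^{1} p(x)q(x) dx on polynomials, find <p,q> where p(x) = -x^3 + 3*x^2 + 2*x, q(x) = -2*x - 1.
<p,q> = -58/15

Expand the product: p(x)·q(x) = 2*x^4 - 5*x^3 - 7*x^2 - 2*x.
∫_{-1}^{1} of each monomial x^k gives [2/(k+1) if k even, 0 if k odd]. Integrating term-by-term (or equivalently evaluating the antiderivative F(x) = 2*x^5/5 - 5*x^4/4 - 7*x^3/3 - x^2 at the endpoints):
  F(1) − F(−1) = -251/60 − (-19/60) = -58/15.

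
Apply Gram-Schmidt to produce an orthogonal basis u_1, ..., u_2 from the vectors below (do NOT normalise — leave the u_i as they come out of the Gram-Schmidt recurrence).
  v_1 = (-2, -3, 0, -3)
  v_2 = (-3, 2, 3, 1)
Orthogonal basis:
  u_1 = (-2, -3, 0, -3)
  u_2 = (-36/11, 35/22, 3, 13/22)

Apply the Gram-Schmidt recurrence
  u_1 = v_1
  u_i = v_i − Σ_{j<i} ((v_i · u_j) / (u_j · u_j)) · u_j.

Step by step this gives:
  u_1 = (-2, -3, 0, -3)
  u_2 = (-36/11, 35/22, 3, 13/22)

Orthogonality check:
  u_2 · u_1 = 0 (should be 0)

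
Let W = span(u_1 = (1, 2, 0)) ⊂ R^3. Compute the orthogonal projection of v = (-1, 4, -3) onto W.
proj_W(v) = (7/5, 14/5, 0)

Set up U = [u_1 | ... | u_1] ∈ R^(3×1). The projector onto W = col(U) is P = U (U^T U)^(-1) U^T.
Compute U^T U =
  [5],
and U^T v = (7).
Solve U^T U · c = U^T v for the coefficients: c = (7/5). The projection is proj_W(v) = U c.
Check: (v - proj_W(v)) · u_1 = 0  (should be 0).
Result: proj_W(v) = (7/5, 14/5, 0).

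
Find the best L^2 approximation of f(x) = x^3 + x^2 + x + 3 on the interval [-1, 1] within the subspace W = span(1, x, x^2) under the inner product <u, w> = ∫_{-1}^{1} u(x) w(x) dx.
g(x) = x^2 + 8*x/5 + 3

The best approximation g ∈ W is the orthogonal projection of f onto W. Writing g = a_0 + a_1 x + a_2 x^2, the coefficients solve the normal equations G · a = b where
  G_{ij} = <φ_i, φ_j> and b_i = <f, φ_i>, with φ_0 = 1, φ_1 = x, φ_2 = x^2.
G =
  [2, 0, 2/3]
  [0, 2/3, 0]
  [2/3, 0, 2/5],
b = (20/3, 16/15, 12/5).
Solving gives a_0 = 3, a_1 = 8/5, a_2 = 1, so
  g(x) = x^2 + 8*x/5 + 3.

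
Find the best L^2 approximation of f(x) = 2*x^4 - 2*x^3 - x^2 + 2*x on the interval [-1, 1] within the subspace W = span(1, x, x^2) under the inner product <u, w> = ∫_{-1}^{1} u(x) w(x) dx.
g(x) = 5*x^2/7 + 4*x/5 - 6/35

The best approximation g ∈ W is the orthogonal projection of f onto W. Writing g = a_0 + a_1 x + a_2 x^2, the coefficients solve the normal equations G · a = b where
  G_{ij} = <φ_i, φ_j> and b_i = <f, φ_i>, with φ_0 = 1, φ_1 = x, φ_2 = x^2.
G =
  [2, 0, 2/3]
  [0, 2/3, 0]
  [2/3, 0, 2/5],
b = (2/15, 8/15, 6/35).
Solving gives a_0 = -6/35, a_1 = 4/5, a_2 = 5/7, so
  g(x) = 5*x^2/7 + 4*x/5 - 6/35.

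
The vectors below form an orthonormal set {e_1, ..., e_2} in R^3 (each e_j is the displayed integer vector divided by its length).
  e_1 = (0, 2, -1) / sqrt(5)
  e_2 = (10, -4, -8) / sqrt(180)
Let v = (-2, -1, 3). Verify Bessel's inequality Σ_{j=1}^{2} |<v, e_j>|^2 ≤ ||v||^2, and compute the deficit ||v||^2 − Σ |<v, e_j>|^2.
Σ |<v, e_j>|^2 = 125/9; ||v||^2 = 14; deficit = 1/9

Write each e_j = u_j / sqrt(<u_j, u_j>) where u_j is the displayed integer vector. Then <v, e_j> = <v, u_j> / sqrt(<u_j, u_j>), so |<v, e_j>|^2 = <v, u_j>^2 / <u_j, u_j>.
Coefficients: <v, e_1> = -5/sqrt(5), <v, e_2> = -40/sqrt(180).
Square and sum: Σ |<v, e_j>|^2 = 125/9.
Compute ||v||^2 = v·v = 14.
Deficit = 14 − 125/9 = 1/9 ≥ 0, confirming Bessel's inequality. (The deficit equals ||v − Σ <v,e_j> e_j||^2, the squared distance from v to span{e_j}.)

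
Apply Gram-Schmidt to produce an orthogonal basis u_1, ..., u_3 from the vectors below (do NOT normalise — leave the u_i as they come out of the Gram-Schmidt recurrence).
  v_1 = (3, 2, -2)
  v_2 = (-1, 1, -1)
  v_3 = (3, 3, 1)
Orthogonal basis:
  u_1 = (3, 2, -2)
  u_2 = (-20/17, 15/17, -15/17)
  u_3 = (0, 2, 2)

Apply the Gram-Schmidt recurrence
  u_1 = v_1
  u_i = v_i − Σ_{j<i} ((v_i · u_j) / (u_j · u_j)) · u_j.

Step by step this gives:
  u_1 = (3, 2, -2)
  u_2 = (-20/17, 15/17, -15/17)
  u_3 = (0, 2, 2)

Orthogonality check:
  u_2 · u_1 = 0 (should be 0)
  u_3 · u_1 = 0 (should be 0)
  u_3 · u_2 = 0 (should be 0)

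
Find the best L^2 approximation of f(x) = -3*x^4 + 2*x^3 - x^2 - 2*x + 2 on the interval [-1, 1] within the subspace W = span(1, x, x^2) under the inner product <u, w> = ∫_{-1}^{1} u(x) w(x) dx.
g(x) = -25*x^2/7 - 4*x/5 + 79/35

The best approximation g ∈ W is the orthogonal projection of f onto W. Writing g = a_0 + a_1 x + a_2 x^2, the coefficients solve the normal equations G · a = b where
  G_{ij} = <φ_i, φ_j> and b_i = <f, φ_i>, with φ_0 = 1, φ_1 = x, φ_2 = x^2.
G =
  [2, 0, 2/3]
  [0, 2/3, 0]
  [2/3, 0, 2/5],
b = (32/15, -8/15, 8/105).
Solving gives a_0 = 79/35, a_1 = -4/5, a_2 = -25/7, so
  g(x) = -25*x^2/7 - 4*x/5 + 79/35.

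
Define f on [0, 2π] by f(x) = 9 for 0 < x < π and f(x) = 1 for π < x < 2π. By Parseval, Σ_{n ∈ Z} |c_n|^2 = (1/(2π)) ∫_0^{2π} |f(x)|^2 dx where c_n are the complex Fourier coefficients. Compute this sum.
Σ |c_n|^2 = 41

Parseval equates the L^2 energy of f (normalised by 1/(2π)) with the ℓ^2 sum of its Fourier coefficients: (1/(2π)) ∫_0^{2π} |f|^2 = Σ |c_n|^2.
Compute the left side: (1/(2π)) [∫_0^π 9^2 dx + ∫_π^{2π} 1^2 dx] = (1/(2π)) · (81π + 1π) = (81 + 1)/2 = 41.
So Σ_{n ∈ Z} |c_n|^2 = 41.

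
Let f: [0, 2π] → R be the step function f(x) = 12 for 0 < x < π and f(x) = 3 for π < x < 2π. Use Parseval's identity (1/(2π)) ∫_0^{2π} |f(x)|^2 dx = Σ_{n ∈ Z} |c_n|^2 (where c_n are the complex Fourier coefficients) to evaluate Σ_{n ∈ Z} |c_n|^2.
Σ |c_n|^2 = 153/2

Parseval equates the L^2 energy of f (normalised by 1/(2π)) with the ℓ^2 sum of its Fourier coefficients: (1/(2π)) ∫_0^{2π} |f|^2 = Σ |c_n|^2.
Compute the left side: (1/(2π)) [∫_0^π 12^2 dx + ∫_π^{2π} 3^2 dx] = (1/(2π)) · (144π + 9π) = (144 + 9)/2 = 153/2.
So Σ_{n ∈ Z} |c_n|^2 = 153/2.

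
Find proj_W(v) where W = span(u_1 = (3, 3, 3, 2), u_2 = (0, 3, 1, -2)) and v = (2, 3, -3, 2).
proj_W(v) = (186/185, 159/185, 177/185, 142/185)

Set up U = [u_1 | ... | u_2] ∈ R^(4×2). The projector onto W = col(U) is P = U (U^T U)^(-1) U^T.
Compute U^T U =
  [31, 8]
  [8, 14],
and U^T v = (10, 2).
Solve U^T U · c = U^T v for the coefficients: c = (62/185, -9/185). The projection is proj_W(v) = U c.
Check: (v - proj_W(v)) · u_1 = 0  (should be 0).
Check: (v - proj_W(v)) · u_2 = 0  (should be 0).
Result: proj_W(v) = (186/185, 159/185, 177/185, 142/185).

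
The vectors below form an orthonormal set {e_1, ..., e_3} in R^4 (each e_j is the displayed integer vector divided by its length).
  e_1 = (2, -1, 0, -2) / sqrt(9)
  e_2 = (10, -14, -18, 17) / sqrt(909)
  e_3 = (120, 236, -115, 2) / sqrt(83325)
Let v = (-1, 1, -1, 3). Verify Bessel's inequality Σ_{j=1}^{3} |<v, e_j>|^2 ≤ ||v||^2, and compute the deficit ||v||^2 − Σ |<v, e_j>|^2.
Σ |<v, e_j>|^2 = 3273/275; ||v||^2 = 12; deficit = 27/275

Write each e_j = u_j / sqrt(<u_j, u_j>) where u_j is the displayed integer vector. Then <v, e_j> = <v, u_j> / sqrt(<u_j, u_j>), so |<v, e_j>|^2 = <v, u_j>^2 / <u_j, u_j>.
Coefficients: <v, e_1> = -9/sqrt(9), <v, e_2> = 45/sqrt(909), <v, e_3> = 237/sqrt(83325).
Square and sum: Σ |<v, e_j>|^2 = 3273/275.
Compute ||v||^2 = v·v = 12.
Deficit = 12 − 3273/275 = 27/275 ≥ 0, confirming Bessel's inequality. (The deficit equals ||v − Σ <v,e_j> e_j||^2, the squared distance from v to span{e_j}.)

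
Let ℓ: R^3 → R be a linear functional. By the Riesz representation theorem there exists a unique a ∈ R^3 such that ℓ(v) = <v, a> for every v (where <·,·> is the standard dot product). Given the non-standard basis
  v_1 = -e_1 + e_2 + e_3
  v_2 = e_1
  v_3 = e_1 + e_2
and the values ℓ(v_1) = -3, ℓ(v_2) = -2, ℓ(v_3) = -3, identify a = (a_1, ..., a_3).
a = (-2, -1, -4)

Write a = (a_1, ..., a_3) in the standard basis. For each basis vector v_i, ℓ(v_i) = <v_i, a> is a linear equation in the a_j's. Collect the n equations into a matrix system V a = ℓ, where row i of V is v_i (expressed in the standard basis). Since V is invertible (lower-triangular with 1s on the diagonal, up to permutation), solve by back-substitution:
  V =
[[-1, 1, 1],
 [1, 0, 0],
 [1, 1, 0]]
  V a = (-3, -2, -3)
Solving gives a = (-2, -1, -4).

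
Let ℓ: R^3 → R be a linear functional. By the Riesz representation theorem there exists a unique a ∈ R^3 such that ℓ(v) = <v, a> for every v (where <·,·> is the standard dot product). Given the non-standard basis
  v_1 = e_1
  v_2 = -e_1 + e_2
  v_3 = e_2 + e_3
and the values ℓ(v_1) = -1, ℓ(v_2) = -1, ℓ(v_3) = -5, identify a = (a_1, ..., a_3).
a = (-1, -2, -3)

Write a = (a_1, ..., a_3) in the standard basis. For each basis vector v_i, ℓ(v_i) = <v_i, a> is a linear equation in the a_j's. Collect the n equations into a matrix system V a = ℓ, where row i of V is v_i (expressed in the standard basis). Since V is invertible (lower-triangular with 1s on the diagonal, up to permutation), solve by back-substitution:
  V =
[[1, 0, 0],
 [-1, 1, 0],
 [0, 1, 1]]
  V a = (-1, -1, -5)
Solving gives a = (-1, -2, -3).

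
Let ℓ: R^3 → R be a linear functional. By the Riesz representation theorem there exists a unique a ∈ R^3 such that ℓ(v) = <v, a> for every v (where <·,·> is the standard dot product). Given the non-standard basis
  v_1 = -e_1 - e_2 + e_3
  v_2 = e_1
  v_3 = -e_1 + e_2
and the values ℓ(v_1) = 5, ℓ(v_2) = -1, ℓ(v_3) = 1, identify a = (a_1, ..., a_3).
a = (-1, 0, 4)

Write a = (a_1, ..., a_3) in the standard basis. For each basis vector v_i, ℓ(v_i) = <v_i, a> is a linear equation in the a_j's. Collect the n equations into a matrix system V a = ℓ, where row i of V is v_i (expressed in the standard basis). Since V is invertible (lower-triangular with 1s on the diagonal, up to permutation), solve by back-substitution:
  V =
[[-1, -1, 1],
 [1, 0, 0],
 [-1, 1, 0]]
  V a = (5, -1, 1)
Solving gives a = (-1, 0, 4).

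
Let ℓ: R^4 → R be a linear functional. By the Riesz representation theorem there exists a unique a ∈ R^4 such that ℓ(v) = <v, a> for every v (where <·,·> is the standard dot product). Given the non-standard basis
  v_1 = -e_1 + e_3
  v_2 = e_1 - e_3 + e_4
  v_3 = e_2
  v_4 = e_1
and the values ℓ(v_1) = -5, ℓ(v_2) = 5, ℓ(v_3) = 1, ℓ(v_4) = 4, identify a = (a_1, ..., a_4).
a = (4, 1, -1, 0)

Write a = (a_1, ..., a_4) in the standard basis. For each basis vector v_i, ℓ(v_i) = <v_i, a> is a linear equation in the a_j's. Collect the n equations into a matrix system V a = ℓ, where row i of V is v_i (expressed in the standard basis). Since V is invertible (lower-triangular with 1s on the diagonal, up to permutation), solve by back-substitution:
  V =
[[-1, 0, 1, 0],
 [1, 0, -1, 1],
 [0, 1, 0, 0],
 [1, 0, 0, 0]]
  V a = (-5, 5, 1, 4)
Solving gives a = (4, 1, -1, 0).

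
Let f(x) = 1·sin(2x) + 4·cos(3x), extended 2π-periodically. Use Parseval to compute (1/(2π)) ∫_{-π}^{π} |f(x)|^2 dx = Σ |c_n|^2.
Σ |c_n|^2 = 17/2

Expand |f|^2 and use orthogonality of {sin(nx), cos(mx)} on [-π, π]:
  ∫_{-π}^{π} sin(nx)^2 dx = π, ∫ cos(mx)^2 dx = π, and cross terms integrate to 0.
So ∫_{-π}^{π} f(x)^2 dx = 1^2 · π + 4^2 · π = (1 + 16)π.
Divide by 2π: (1 + 16)/2 = 17/2.
By Parseval, this equals Σ |c_n|^2.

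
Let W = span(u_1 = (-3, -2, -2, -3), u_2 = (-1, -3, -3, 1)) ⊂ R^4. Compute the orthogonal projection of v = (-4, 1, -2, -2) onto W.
proj_W(v) = (-455/188, -175/188, -175/188, -565/188)

Set up U = [u_1 | ... | u_2] ∈ R^(4×2). The projector onto W = col(U) is P = U (U^T U)^(-1) U^T.
Compute U^T U =
  [26, 12]
  [12, 20],
and U^T v = (20, 5).
Solve U^T U · c = U^T v for the coefficients: c = (85/94, -55/188). The projection is proj_W(v) = U c.
Check: (v - proj_W(v)) · u_1 = 0  (should be 0).
Check: (v - proj_W(v)) · u_2 = 0  (should be 0).
Result: proj_W(v) = (-455/188, -175/188, -175/188, -565/188).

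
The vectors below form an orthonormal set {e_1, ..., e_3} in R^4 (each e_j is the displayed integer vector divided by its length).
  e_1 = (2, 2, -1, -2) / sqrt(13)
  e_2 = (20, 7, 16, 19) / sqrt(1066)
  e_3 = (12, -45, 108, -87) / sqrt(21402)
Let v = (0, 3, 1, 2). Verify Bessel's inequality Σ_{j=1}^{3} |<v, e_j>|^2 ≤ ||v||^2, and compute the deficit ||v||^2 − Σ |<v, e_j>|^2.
Σ |<v, e_j>|^2 = 210/29; ||v||^2 = 14; deficit = 196/29

Write each e_j = u_j / sqrt(<u_j, u_j>) where u_j is the displayed integer vector. Then <v, e_j> = <v, u_j> / sqrt(<u_j, u_j>), so |<v, e_j>|^2 = <v, u_j>^2 / <u_j, u_j>.
Coefficients: <v, e_1> = 1/sqrt(13), <v, e_2> = 75/sqrt(1066), <v, e_3> = -201/sqrt(21402).
Square and sum: Σ |<v, e_j>|^2 = 210/29.
Compute ||v||^2 = v·v = 14.
Deficit = 14 − 210/29 = 196/29 ≥ 0, confirming Bessel's inequality. (The deficit equals ||v − Σ <v,e_j> e_j||^2, the squared distance from v to span{e_j}.)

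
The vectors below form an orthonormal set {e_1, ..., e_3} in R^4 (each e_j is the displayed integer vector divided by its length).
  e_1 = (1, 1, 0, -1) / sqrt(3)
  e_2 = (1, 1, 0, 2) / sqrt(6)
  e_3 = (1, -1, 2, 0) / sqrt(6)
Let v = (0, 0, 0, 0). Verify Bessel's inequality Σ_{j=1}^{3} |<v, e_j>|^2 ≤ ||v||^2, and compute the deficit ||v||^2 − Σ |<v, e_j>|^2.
Σ |<v, e_j>|^2 = 0; ||v||^2 = 0; deficit = 0

Write each e_j = u_j / sqrt(<u_j, u_j>) where u_j is the displayed integer vector. Then <v, e_j> = <v, u_j> / sqrt(<u_j, u_j>), so |<v, e_j>|^2 = <v, u_j>^2 / <u_j, u_j>.
Coefficients: <v, e_1> = 0/sqrt(3), <v, e_2> = 0/sqrt(6), <v, e_3> = 0/sqrt(6).
Square and sum: Σ |<v, e_j>|^2 = 0.
Compute ||v||^2 = v·v = 0.
Deficit = 0 − 0 = 0 ≥ 0, confirming Bessel's inequality. (The deficit equals ||v − Σ <v,e_j> e_j||^2, the squared distance from v to span{e_j}.)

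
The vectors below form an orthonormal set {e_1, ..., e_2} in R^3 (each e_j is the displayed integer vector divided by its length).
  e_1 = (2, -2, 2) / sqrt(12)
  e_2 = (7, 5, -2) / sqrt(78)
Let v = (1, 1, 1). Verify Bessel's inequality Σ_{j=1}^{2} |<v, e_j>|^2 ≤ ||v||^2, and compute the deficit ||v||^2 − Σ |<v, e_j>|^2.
Σ |<v, e_j>|^2 = 21/13; ||v||^2 = 3; deficit = 18/13

Write each e_j = u_j / sqrt(<u_j, u_j>) where u_j is the displayed integer vector. Then <v, e_j> = <v, u_j> / sqrt(<u_j, u_j>), so |<v, e_j>|^2 = <v, u_j>^2 / <u_j, u_j>.
Coefficients: <v, e_1> = 2/sqrt(12), <v, e_2> = 10/sqrt(78).
Square and sum: Σ |<v, e_j>|^2 = 21/13.
Compute ||v||^2 = v·v = 3.
Deficit = 3 − 21/13 = 18/13 ≥ 0, confirming Bessel's inequality. (The deficit equals ||v − Σ <v,e_j> e_j||^2, the squared distance from v to span{e_j}.)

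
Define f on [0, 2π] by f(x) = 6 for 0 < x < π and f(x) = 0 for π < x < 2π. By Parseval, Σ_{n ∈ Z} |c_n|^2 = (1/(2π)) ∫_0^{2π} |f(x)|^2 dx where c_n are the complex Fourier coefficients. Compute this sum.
Σ |c_n|^2 = 18

Parseval equates the L^2 energy of f (normalised by 1/(2π)) with the ℓ^2 sum of its Fourier coefficients: (1/(2π)) ∫_0^{2π} |f|^2 = Σ |c_n|^2.
Compute the left side: (1/(2π)) [∫_0^π 6^2 dx + ∫_π^{2π} 0^2 dx] = (1/(2π)) · (36π + 0π) = (36 + 0)/2 = 18.
So Σ_{n ∈ Z} |c_n|^2 = 18.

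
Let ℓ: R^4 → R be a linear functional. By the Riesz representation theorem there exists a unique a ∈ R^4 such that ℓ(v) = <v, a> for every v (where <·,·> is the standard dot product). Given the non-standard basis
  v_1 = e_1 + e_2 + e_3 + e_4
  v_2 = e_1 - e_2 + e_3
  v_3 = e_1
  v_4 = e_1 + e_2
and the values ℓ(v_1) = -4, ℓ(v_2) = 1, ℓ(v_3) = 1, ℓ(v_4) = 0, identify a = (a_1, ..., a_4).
a = (1, -1, -1, -3)

Write a = (a_1, ..., a_4) in the standard basis. For each basis vector v_i, ℓ(v_i) = <v_i, a> is a linear equation in the a_j's. Collect the n equations into a matrix system V a = ℓ, where row i of V is v_i (expressed in the standard basis). Since V is invertible (lower-triangular with 1s on the diagonal, up to permutation), solve by back-substitution:
  V =
[[1, 1, 1, 1],
 [1, -1, 1, 0],
 [1, 0, 0, 0],
 [1, 1, 0, 0]]
  V a = (-4, 1, 1, 0)
Solving gives a = (1, -1, -1, -3).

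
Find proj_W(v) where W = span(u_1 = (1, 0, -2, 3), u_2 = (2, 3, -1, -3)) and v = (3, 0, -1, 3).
proj_W(v) = (4/3, 14/33, -74/33, 30/11)

Set up U = [u_1 | ... | u_2] ∈ R^(4×2). The projector onto W = col(U) is P = U (U^T U)^(-1) U^T.
Compute U^T U =
  [14, -5]
  [-5, 23],
and U^T v = (14, -2).
Solve U^T U · c = U^T v for the coefficients: c = (104/99, 14/99). The projection is proj_W(v) = U c.
Check: (v - proj_W(v)) · u_1 = 0  (should be 0).
Check: (v - proj_W(v)) · u_2 = 0  (should be 0).
Result: proj_W(v) = (4/3, 14/33, -74/33, 30/11).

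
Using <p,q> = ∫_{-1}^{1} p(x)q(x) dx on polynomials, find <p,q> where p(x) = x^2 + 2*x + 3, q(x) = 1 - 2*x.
<p,q> = 4

Expand the product: p(x)·q(x) = -2*x^3 - 3*x^2 - 4*x + 3.
∫_{-1}^{1} of each monomial x^k gives [2/(k+1) if k even, 0 if k odd]. Integrating term-by-term (or equivalently evaluating the antiderivative F(x) = -x^4/2 - x^3 - 2*x^2 + 3*x at the endpoints):
  F(1) − F(−1) = -1/2 − (-9/2) = 4.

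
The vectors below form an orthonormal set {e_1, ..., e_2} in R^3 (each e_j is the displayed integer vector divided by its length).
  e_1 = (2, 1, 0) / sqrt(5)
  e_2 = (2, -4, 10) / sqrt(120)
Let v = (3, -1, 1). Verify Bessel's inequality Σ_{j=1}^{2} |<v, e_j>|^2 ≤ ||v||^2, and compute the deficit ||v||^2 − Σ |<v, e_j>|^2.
Σ |<v, e_j>|^2 = 25/3; ||v||^2 = 11; deficit = 8/3

Write each e_j = u_j / sqrt(<u_j, u_j>) where u_j is the displayed integer vector. Then <v, e_j> = <v, u_j> / sqrt(<u_j, u_j>), so |<v, e_j>|^2 = <v, u_j>^2 / <u_j, u_j>.
Coefficients: <v, e_1> = 5/sqrt(5), <v, e_2> = 20/sqrt(120).
Square and sum: Σ |<v, e_j>|^2 = 25/3.
Compute ||v||^2 = v·v = 11.
Deficit = 11 − 25/3 = 8/3 ≥ 0, confirming Bessel's inequality. (The deficit equals ||v − Σ <v,e_j> e_j||^2, the squared distance from v to span{e_j}.)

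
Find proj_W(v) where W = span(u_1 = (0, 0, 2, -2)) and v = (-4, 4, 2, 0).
proj_W(v) = (0, 0, 1, -1)

Set up U = [u_1 | ... | u_1] ∈ R^(4×1). The projector onto W = col(U) is P = U (U^T U)^(-1) U^T.
Compute U^T U =
  [8],
and U^T v = (4).
Solve U^T U · c = U^T v for the coefficients: c = (1/2). The projection is proj_W(v) = U c.
Check: (v - proj_W(v)) · u_1 = 0  (should be 0).
Result: proj_W(v) = (0, 0, 1, -1).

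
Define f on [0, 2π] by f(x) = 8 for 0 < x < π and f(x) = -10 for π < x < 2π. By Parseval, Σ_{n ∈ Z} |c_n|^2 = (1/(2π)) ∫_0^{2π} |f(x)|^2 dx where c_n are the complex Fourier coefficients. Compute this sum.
Σ |c_n|^2 = 82

Parseval equates the L^2 energy of f (normalised by 1/(2π)) with the ℓ^2 sum of its Fourier coefficients: (1/(2π)) ∫_0^{2π} |f|^2 = Σ |c_n|^2.
Compute the left side: (1/(2π)) [∫_0^π 8^2 dx + ∫_π^{2π} (-10)^2 dx] = (1/(2π)) · (64π + 100π) = (64 + 100)/2 = 82.
So Σ_{n ∈ Z} |c_n|^2 = 82.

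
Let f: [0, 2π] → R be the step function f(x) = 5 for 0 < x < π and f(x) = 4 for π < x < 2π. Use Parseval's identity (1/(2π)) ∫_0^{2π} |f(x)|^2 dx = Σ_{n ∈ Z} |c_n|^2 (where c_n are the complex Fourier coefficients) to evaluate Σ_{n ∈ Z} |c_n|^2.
Σ |c_n|^2 = 41/2

Parseval equates the L^2 energy of f (normalised by 1/(2π)) with the ℓ^2 sum of its Fourier coefficients: (1/(2π)) ∫_0^{2π} |f|^2 = Σ |c_n|^2.
Compute the left side: (1/(2π)) [∫_0^π 5^2 dx + ∫_π^{2π} 4^2 dx] = (1/(2π)) · (25π + 16π) = (25 + 16)/2 = 41/2.
So Σ_{n ∈ Z} |c_n|^2 = 41/2.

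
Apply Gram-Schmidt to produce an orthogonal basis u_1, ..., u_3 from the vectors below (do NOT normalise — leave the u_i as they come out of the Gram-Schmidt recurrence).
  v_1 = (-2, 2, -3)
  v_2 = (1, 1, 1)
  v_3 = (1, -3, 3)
Orthogonal basis:
  u_1 = (-2, 2, -3)
  u_2 = (11/17, 23/17, 8/17)
  u_3 = (-10/21, 2/21, 8/21)

Apply the Gram-Schmidt recurrence
  u_1 = v_1
  u_i = v_i − Σ_{j<i} ((v_i · u_j) / (u_j · u_j)) · u_j.

Step by step this gives:
  u_1 = (-2, 2, -3)
  u_2 = (11/17, 23/17, 8/17)
  u_3 = (-10/21, 2/21, 8/21)

Orthogonality check:
  u_2 · u_1 = 0 (should be 0)
  u_3 · u_1 = 0 (should be 0)
  u_3 · u_2 = 0 (should be 0)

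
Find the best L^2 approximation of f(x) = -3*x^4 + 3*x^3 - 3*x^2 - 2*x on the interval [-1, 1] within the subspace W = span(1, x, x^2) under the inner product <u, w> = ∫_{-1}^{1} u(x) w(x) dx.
g(x) = -39*x^2/7 - x/5 + 9/35

The best approximation g ∈ W is the orthogonal projection of f onto W. Writing g = a_0 + a_1 x + a_2 x^2, the coefficients solve the normal equations G · a = b where
  G_{ij} = <φ_i, φ_j> and b_i = <f, φ_i>, with φ_0 = 1, φ_1 = x, φ_2 = x^2.
G =
  [2, 0, 2/3]
  [0, 2/3, 0]
  [2/3, 0, 2/5],
b = (-16/5, -2/15, -72/35).
Solving gives a_0 = 9/35, a_1 = -1/5, a_2 = -39/7, so
  g(x) = -39*x^2/7 - x/5 + 9/35.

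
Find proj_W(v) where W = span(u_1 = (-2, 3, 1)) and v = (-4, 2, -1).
proj_W(v) = (-13/7, 39/14, 13/14)

Set up U = [u_1 | ... | u_1] ∈ R^(3×1). The projector onto W = col(U) is P = U (U^T U)^(-1) U^T.
Compute U^T U =
  [14],
and U^T v = (13).
Solve U^T U · c = U^T v for the coefficients: c = (13/14). The projection is proj_W(v) = U c.
Check: (v - proj_W(v)) · u_1 = 0  (should be 0).
Result: proj_W(v) = (-13/7, 39/14, 13/14).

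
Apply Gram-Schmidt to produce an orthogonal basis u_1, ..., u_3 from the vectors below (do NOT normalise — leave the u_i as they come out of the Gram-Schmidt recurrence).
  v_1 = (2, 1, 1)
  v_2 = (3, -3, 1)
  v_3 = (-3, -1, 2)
Orthogonal basis:
  u_1 = (2, 1, 1)
  u_2 = (5/3, -11/3, 1/3)
  u_3 = (-62/49, -31/98, 279/98)

Apply the Gram-Schmidt recurrence
  u_1 = v_1
  u_i = v_i − Σ_{j<i} ((v_i · u_j) / (u_j · u_j)) · u_j.

Step by step this gives:
  u_1 = (2, 1, 1)
  u_2 = (5/3, -11/3, 1/3)
  u_3 = (-62/49, -31/98, 279/98)

Orthogonality check:
  u_2 · u_1 = 0 (should be 0)
  u_3 · u_1 = 0 (should be 0)
  u_3 · u_2 = 0 (should be 0)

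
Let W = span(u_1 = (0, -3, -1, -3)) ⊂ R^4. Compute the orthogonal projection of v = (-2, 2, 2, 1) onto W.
proj_W(v) = (0, 33/19, 11/19, 33/19)

Set up U = [u_1 | ... | u_1] ∈ R^(4×1). The projector onto W = col(U) is P = U (U^T U)^(-1) U^T.
Compute U^T U =
  [19],
and U^T v = (-11).
Solve U^T U · c = U^T v for the coefficients: c = (-11/19). The projection is proj_W(v) = U c.
Check: (v - proj_W(v)) · u_1 = 0  (should be 0).
Result: proj_W(v) = (0, 33/19, 11/19, 33/19).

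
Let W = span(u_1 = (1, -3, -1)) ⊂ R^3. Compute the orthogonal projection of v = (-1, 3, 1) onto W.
proj_W(v) = (-1, 3, 1)

Set up U = [u_1 | ... | u_1] ∈ R^(3×1). The projector onto W = col(U) is P = U (U^T U)^(-1) U^T.
Compute U^T U =
  [11],
and U^T v = (-11).
Solve U^T U · c = U^T v for the coefficients: c = (-1). The projection is proj_W(v) = U c.
Check: (v - proj_W(v)) · u_1 = 0  (should be 0).
Result: proj_W(v) = (-1, 3, 1).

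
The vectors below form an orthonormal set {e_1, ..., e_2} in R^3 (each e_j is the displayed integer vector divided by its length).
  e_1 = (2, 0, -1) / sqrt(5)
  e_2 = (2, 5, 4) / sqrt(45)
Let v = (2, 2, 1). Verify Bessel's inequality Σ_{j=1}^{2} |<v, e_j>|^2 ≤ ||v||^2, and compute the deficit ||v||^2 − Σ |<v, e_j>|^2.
Σ |<v, e_j>|^2 = 9; ||v||^2 = 9; deficit = 0

Write each e_j = u_j / sqrt(<u_j, u_j>) where u_j is the displayed integer vector. Then <v, e_j> = <v, u_j> / sqrt(<u_j, u_j>), so |<v, e_j>|^2 = <v, u_j>^2 / <u_j, u_j>.
Coefficients: <v, e_1> = 3/sqrt(5), <v, e_2> = 18/sqrt(45).
Square and sum: Σ |<v, e_j>|^2 = 9.
Compute ||v||^2 = v·v = 9.
Deficit = 9 − 9 = 0 ≥ 0, confirming Bessel's inequality. (The deficit equals ||v − Σ <v,e_j> e_j||^2, the squared distance from v to span{e_j}.)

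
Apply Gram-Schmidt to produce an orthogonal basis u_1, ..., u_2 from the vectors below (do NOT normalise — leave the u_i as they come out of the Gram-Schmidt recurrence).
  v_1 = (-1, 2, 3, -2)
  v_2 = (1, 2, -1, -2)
Orthogonal basis:
  u_1 = (-1, 2, 3, -2)
  u_2 = (11/9, 14/9, -5/3, -14/9)

Apply the Gram-Schmidt recurrence
  u_1 = v_1
  u_i = v_i − Σ_{j<i} ((v_i · u_j) / (u_j · u_j)) · u_j.

Step by step this gives:
  u_1 = (-1, 2, 3, -2)
  u_2 = (11/9, 14/9, -5/3, -14/9)

Orthogonality check:
  u_2 · u_1 = 0 (should be 0)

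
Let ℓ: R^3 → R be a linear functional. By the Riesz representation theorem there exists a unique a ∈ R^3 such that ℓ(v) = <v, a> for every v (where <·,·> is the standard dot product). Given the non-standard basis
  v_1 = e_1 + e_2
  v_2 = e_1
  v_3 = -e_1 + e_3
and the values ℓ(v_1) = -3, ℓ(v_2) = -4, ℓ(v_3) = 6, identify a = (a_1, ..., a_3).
a = (-4, 1, 2)

Write a = (a_1, ..., a_3) in the standard basis. For each basis vector v_i, ℓ(v_i) = <v_i, a> is a linear equation in the a_j's. Collect the n equations into a matrix system V a = ℓ, where row i of V is v_i (expressed in the standard basis). Since V is invertible (lower-triangular with 1s on the diagonal, up to permutation), solve by back-substitution:
  V =
[[1, 1, 0],
 [1, 0, 0],
 [-1, 0, 1]]
  V a = (-3, -4, 6)
Solving gives a = (-4, 1, 2).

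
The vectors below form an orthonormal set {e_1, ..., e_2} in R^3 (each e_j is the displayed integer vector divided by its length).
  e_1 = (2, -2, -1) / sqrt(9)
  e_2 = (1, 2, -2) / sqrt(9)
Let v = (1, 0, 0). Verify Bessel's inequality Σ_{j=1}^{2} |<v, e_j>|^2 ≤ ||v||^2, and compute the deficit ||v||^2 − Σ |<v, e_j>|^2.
Σ |<v, e_j>|^2 = 5/9; ||v||^2 = 1; deficit = 4/9

Write each e_j = u_j / sqrt(<u_j, u_j>) where u_j is the displayed integer vector. Then <v, e_j> = <v, u_j> / sqrt(<u_j, u_j>), so |<v, e_j>|^2 = <v, u_j>^2 / <u_j, u_j>.
Coefficients: <v, e_1> = 2/sqrt(9), <v, e_2> = 1/sqrt(9).
Square and sum: Σ |<v, e_j>|^2 = 5/9.
Compute ||v||^2 = v·v = 1.
Deficit = 1 − 5/9 = 4/9 ≥ 0, confirming Bessel's inequality. (The deficit equals ||v − Σ <v,e_j> e_j||^2, the squared distance from v to span{e_j}.)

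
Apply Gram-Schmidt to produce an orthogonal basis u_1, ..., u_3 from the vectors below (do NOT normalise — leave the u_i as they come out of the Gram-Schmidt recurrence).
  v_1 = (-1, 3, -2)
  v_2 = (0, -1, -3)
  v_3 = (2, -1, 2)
Orthogonal basis:
  u_1 = (-1, 3, -2)
  u_2 = (3/14, -23/14, -18/7)
  u_3 = (187/131, 51/131, -17/131)

Apply the Gram-Schmidt recurrence
  u_1 = v_1
  u_i = v_i − Σ_{j<i} ((v_i · u_j) / (u_j · u_j)) · u_j.

Step by step this gives:
  u_1 = (-1, 3, -2)
  u_2 = (3/14, -23/14, -18/7)
  u_3 = (187/131, 51/131, -17/131)

Orthogonality check:
  u_2 · u_1 = 0 (should be 0)
  u_3 · u_1 = 0 (should be 0)
  u_3 · u_2 = 0 (should be 0)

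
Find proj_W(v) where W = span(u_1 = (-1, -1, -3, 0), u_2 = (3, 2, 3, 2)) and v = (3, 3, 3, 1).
proj_W(v) = (127/45, 89/45, 17/5, 76/45)

Set up U = [u_1 | ... | u_2] ∈ R^(4×2). The projector onto W = col(U) is P = U (U^T U)^(-1) U^T.
Compute U^T U =
  [11, -14]
  [-14, 26],
and U^T v = (-15, 26).
Solve U^T U · c = U^T v for the coefficients: c = (-13/45, 38/45). The projection is proj_W(v) = U c.
Check: (v - proj_W(v)) · u_1 = 0  (should be 0).
Check: (v - proj_W(v)) · u_2 = 0  (should be 0).
Result: proj_W(v) = (127/45, 89/45, 17/5, 76/45).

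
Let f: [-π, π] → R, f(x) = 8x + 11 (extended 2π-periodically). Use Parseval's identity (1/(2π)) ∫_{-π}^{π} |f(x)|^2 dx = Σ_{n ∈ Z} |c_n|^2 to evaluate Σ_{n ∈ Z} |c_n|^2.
Σ |c_n|^2 = 64π^2/3 + 121

Expand and integrate term by term over [-π, π]:
  ∫ (8x)^2 dx = 64·(2π^3/3); ∫ 2·8·(11)·x dx = 0 (odd integrand); ∫ 11^2 dx = 121·2π.
So (1/(2π)) ∫_{-π}^{π} (8x + 11)^2 dx = 64π^2/3 + 121 = 64π^2/3 + 121.
Parseval ⇒ Σ |c_n|^2 = 64π^2/3 + 121.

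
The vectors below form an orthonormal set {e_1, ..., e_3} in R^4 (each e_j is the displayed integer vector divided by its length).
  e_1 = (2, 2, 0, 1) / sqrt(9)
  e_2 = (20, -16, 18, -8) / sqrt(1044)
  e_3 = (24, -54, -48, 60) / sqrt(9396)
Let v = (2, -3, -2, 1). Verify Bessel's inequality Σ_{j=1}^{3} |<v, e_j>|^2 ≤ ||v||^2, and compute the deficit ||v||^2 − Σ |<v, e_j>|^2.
Σ |<v, e_j>|^2 = 146/9; ||v||^2 = 18; deficit = 16/9

Write each e_j = u_j / sqrt(<u_j, u_j>) where u_j is the displayed integer vector. Then <v, e_j> = <v, u_j> / sqrt(<u_j, u_j>), so |<v, e_j>|^2 = <v, u_j>^2 / <u_j, u_j>.
Coefficients: <v, e_1> = -1/sqrt(9), <v, e_2> = 44/sqrt(1044), <v, e_3> = 366/sqrt(9396).
Square and sum: Σ |<v, e_j>|^2 = 146/9.
Compute ||v||^2 = v·v = 18.
Deficit = 18 − 146/9 = 16/9 ≥ 0, confirming Bessel's inequality. (The deficit equals ||v − Σ <v,e_j> e_j||^2, the squared distance from v to span{e_j}.)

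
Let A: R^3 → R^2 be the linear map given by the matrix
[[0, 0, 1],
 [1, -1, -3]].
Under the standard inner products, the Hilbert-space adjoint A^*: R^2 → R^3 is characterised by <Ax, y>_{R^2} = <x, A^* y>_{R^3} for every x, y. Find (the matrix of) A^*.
A^* = A^T =
[[0, 1],
 [0, -1],
 [1, -3]]

For real matrices with standard dot products, the defining identity <Ax, y> = <x, A^* y> gives (Ax)^T y = x^T (A^*) y, i.e. x^T A^T y = x^T (A^*) y. Since this holds for all x, y, we must have A^* = A^T. Therefore
A^* =
[[0, 1],
 [0, -1],
 [1, -3]].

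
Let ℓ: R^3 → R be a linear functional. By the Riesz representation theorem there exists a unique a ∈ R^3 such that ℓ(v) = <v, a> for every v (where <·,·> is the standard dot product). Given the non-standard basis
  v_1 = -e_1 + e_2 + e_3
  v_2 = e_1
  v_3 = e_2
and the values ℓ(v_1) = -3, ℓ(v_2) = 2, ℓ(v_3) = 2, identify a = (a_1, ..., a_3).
a = (2, 2, -3)

Write a = (a_1, ..., a_3) in the standard basis. For each basis vector v_i, ℓ(v_i) = <v_i, a> is a linear equation in the a_j's. Collect the n equations into a matrix system V a = ℓ, where row i of V is v_i (expressed in the standard basis). Since V is invertible (lower-triangular with 1s on the diagonal, up to permutation), solve by back-substitution:
  V =
[[-1, 1, 1],
 [1, 0, 0],
 [0, 1, 0]]
  V a = (-3, 2, 2)
Solving gives a = (2, 2, -3).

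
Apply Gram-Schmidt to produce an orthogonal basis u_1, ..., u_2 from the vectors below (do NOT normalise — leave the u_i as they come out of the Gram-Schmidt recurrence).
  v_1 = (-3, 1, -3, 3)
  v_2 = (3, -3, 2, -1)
Orthogonal basis:
  u_1 = (-3, 1, -3, 3)
  u_2 = (3/4, -9/4, -1/4, 5/4)

Apply the Gram-Schmidt recurrence
  u_1 = v_1
  u_i = v_i − Σ_{j<i} ((v_i · u_j) / (u_j · u_j)) · u_j.

Step by step this gives:
  u_1 = (-3, 1, -3, 3)
  u_2 = (3/4, -9/4, -1/4, 5/4)

Orthogonality check:
  u_2 · u_1 = 0 (should be 0)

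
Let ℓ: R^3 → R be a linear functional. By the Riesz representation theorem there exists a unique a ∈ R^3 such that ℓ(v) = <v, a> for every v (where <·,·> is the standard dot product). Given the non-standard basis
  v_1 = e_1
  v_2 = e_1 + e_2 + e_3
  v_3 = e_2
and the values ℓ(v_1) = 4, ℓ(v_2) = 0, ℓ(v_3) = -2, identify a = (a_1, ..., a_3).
a = (4, -2, -2)

Write a = (a_1, ..., a_3) in the standard basis. For each basis vector v_i, ℓ(v_i) = <v_i, a> is a linear equation in the a_j's. Collect the n equations into a matrix system V a = ℓ, where row i of V is v_i (expressed in the standard basis). Since V is invertible (lower-triangular with 1s on the diagonal, up to permutation), solve by back-substitution:
  V =
[[1, 0, 0],
 [1, 1, 1],
 [0, 1, 0]]
  V a = (4, 0, -2)
Solving gives a = (4, -2, -2).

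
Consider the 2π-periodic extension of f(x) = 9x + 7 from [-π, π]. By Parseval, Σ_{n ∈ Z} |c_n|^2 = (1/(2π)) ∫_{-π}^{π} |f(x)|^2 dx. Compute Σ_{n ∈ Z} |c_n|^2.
Σ |c_n|^2 = 27π^2 + 49

Expand and integrate term by term over [-π, π]:
  ∫ (9x)^2 dx = 81·(2π^3/3); ∫ 2·9·(7)·x dx = 0 (odd integrand); ∫ 7^2 dx = 49·2π.
So (1/(2π)) ∫_{-π}^{π} (9x + 7)^2 dx = 81π^2/3 + 49 = 27π^2 + 49.
Parseval ⇒ Σ |c_n|^2 = 27π^2 + 49.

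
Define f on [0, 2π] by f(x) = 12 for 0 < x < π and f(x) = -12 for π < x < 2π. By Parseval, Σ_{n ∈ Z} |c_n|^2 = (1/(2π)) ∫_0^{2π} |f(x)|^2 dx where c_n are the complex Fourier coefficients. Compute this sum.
Σ |c_n|^2 = 144

Parseval equates the L^2 energy of f (normalised by 1/(2π)) with the ℓ^2 sum of its Fourier coefficients: (1/(2π)) ∫_0^{2π} |f|^2 = Σ |c_n|^2.
Compute the left side: (1/(2π)) [∫_0^π 12^2 dx + ∫_π^{2π} (-12)^2 dx] = (1/(2π)) · (144π + 144π) = (144 + 144)/2 = 144.
So Σ_{n ∈ Z} |c_n|^2 = 144.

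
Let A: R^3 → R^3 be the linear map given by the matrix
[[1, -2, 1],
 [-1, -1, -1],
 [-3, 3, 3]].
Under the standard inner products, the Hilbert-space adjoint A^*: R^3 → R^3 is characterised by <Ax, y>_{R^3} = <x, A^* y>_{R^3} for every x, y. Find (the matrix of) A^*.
A^* = A^T =
[[1, -1, -3],
 [-2, -1, 3],
 [1, -1, 3]]

For real matrices with standard dot products, the defining identity <Ax, y> = <x, A^* y> gives (Ax)^T y = x^T (A^*) y, i.e. x^T A^T y = x^T (A^*) y. Since this holds for all x, y, we must have A^* = A^T. Therefore
A^* =
[[1, -1, -3],
 [-2, -1, 3],
 [1, -1, 3]].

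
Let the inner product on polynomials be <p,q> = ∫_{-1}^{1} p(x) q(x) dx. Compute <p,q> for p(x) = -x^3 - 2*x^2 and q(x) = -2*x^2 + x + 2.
<p,q> = -22/15

Expand the product: p(x)·q(x) = 2*x^5 + 3*x^4 - 4*x^3 - 4*x^2.
∫_{-1}^{1} of each monomial x^k gives [2/(k+1) if k even, 0 if k odd]. Integrating term-by-term (or equivalently evaluating the antiderivative F(x) = x^6/3 + 3*x^5/5 - x^4 - 4*x^3/3 at the endpoints):
  F(1) − F(−1) = -7/5 − (1/15) = -22/15.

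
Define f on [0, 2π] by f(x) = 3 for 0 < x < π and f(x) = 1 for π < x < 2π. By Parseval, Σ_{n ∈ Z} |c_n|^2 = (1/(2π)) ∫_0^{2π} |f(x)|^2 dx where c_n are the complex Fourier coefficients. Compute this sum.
Σ |c_n|^2 = 5

Parseval equates the L^2 energy of f (normalised by 1/(2π)) with the ℓ^2 sum of its Fourier coefficients: (1/(2π)) ∫_0^{2π} |f|^2 = Σ |c_n|^2.
Compute the left side: (1/(2π)) [∫_0^π 3^2 dx + ∫_π^{2π} 1^2 dx] = (1/(2π)) · (9π + 1π) = (9 + 1)/2 = 5.
So Σ_{n ∈ Z} |c_n|^2 = 5.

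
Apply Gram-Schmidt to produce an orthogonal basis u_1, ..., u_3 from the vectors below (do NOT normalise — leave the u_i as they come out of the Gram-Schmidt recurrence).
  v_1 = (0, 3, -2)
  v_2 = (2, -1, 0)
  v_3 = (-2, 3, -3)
Orthogonal basis:
  u_1 = (0, 3, -2)
  u_2 = (2, -4/13, -6/13)
  u_3 = (-5/14, -5/7, -15/14)

Apply the Gram-Schmidt recurrence
  u_1 = v_1
  u_i = v_i − Σ_{j<i} ((v_i · u_j) / (u_j · u_j)) · u_j.

Step by step this gives:
  u_1 = (0, 3, -2)
  u_2 = (2, -4/13, -6/13)
  u_3 = (-5/14, -5/7, -15/14)

Orthogonality check:
  u_2 · u_1 = 0 (should be 0)
  u_3 · u_1 = 0 (should be 0)
  u_3 · u_2 = 0 (should be 0)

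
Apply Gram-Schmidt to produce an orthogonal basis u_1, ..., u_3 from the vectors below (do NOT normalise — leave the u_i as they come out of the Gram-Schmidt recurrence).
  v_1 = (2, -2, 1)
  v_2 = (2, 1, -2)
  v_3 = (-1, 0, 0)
Orthogonal basis:
  u_1 = (2, -2, 1)
  u_2 = (2, 1, -2)
  u_3 = (-1/9, -2/9, -2/9)

Apply the Gram-Schmidt recurrence
  u_1 = v_1
  u_i = v_i − Σ_{j<i} ((v_i · u_j) / (u_j · u_j)) · u_j.

Step by step this gives:
  u_1 = (2, -2, 1)
  u_2 = (2, 1, -2)
  u_3 = (-1/9, -2/9, -2/9)

Orthogonality check:
  u_2 · u_1 = 0 (should be 0)
  u_3 · u_1 = 0 (should be 0)
  u_3 · u_2 = 0 (should be 0)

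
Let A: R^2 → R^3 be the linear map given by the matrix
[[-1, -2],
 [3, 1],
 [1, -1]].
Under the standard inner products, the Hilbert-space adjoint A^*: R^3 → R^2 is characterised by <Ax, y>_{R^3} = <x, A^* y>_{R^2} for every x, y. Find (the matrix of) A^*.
A^* = A^T =
[[-1, 3, 1],
 [-2, 1, -1]]

For real matrices with standard dot products, the defining identity <Ax, y> = <x, A^* y> gives (Ax)^T y = x^T (A^*) y, i.e. x^T A^T y = x^T (A^*) y. Since this holds for all x, y, we must have A^* = A^T. Therefore
A^* =
[[-1, 3, 1],
 [-2, 1, -1]].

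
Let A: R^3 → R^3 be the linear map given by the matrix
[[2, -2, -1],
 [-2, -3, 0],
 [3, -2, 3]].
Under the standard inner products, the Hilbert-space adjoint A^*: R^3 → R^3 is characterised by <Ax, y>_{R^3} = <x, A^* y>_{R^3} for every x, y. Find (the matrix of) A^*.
A^* = A^T =
[[2, -2, 3],
 [-2, -3, -2],
 [-1, 0, 3]]

For real matrices with standard dot products, the defining identity <Ax, y> = <x, A^* y> gives (Ax)^T y = x^T (A^*) y, i.e. x^T A^T y = x^T (A^*) y. Since this holds for all x, y, we must have A^* = A^T. Therefore
A^* =
[[2, -2, 3],
 [-2, -3, -2],
 [-1, 0, 3]].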